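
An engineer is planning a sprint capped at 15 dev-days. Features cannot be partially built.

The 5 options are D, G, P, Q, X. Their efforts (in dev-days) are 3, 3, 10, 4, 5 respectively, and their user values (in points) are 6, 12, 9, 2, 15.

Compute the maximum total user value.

35

D + G + Q + X: effort 3 + 3 + 4 + 5 = 15 ≤ 15, user value 6 + 12 + 2 + 15 = 35.
G + Q + X: effort 3 + 4 + 5 = 12 ≤ 15, user value 12 + 2 + 15 = 29.
D + G + X: effort 3 + 3 + 5 = 11 ≤ 15, user value 6 + 12 + 15 = 33.
Best is D, G, Q, and X with total user value 35.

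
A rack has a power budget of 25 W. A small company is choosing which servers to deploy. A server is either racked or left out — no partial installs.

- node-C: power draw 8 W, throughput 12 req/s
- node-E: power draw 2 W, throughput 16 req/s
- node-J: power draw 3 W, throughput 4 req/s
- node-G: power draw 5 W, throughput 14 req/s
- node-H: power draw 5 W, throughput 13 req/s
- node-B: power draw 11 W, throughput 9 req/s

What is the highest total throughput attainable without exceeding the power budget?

This is an integer program with binary decision variables.
Allowing fractional choices, the relaxed optimum would be about 60.6, but servers are indivisible.
node-C + node-E + node-J + node-G + node-H: power draw 8 + 2 + 3 + 5 + 5 = 23 ≤ 25, throughput 12 + 16 + 4 + 14 + 13 = 59.
node-C + node-E + node-G + node-H: power draw 8 + 2 + 5 + 5 = 20 ≤ 25, throughput 12 + 16 + 14 + 13 = 55.
Best is node-C, node-E, node-J, node-G, and node-H with total throughput 59.

59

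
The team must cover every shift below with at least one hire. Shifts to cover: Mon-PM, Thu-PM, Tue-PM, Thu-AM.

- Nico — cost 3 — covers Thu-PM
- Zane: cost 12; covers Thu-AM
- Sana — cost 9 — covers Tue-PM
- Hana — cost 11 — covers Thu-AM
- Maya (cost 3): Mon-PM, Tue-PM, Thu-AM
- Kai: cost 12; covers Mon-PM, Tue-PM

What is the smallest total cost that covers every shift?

6

Choose Nico and Maya: together they cover Mon-PM, Thu-PM, Tue-PM, Thu-AM — every shift.
Total cost: 3 + 3 = 6.
No cover costs less than 6.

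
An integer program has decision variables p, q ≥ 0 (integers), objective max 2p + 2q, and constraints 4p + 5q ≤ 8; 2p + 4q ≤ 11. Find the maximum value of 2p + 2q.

4

(p,q)=(2,0): 4·2+5·0=8≤8, 2·2+4·0=4≤11, objective 4.
(p,q)=(1,0): 4·1+5·0=4≤8, 2·1+4·0=2≤11, objective 2.
Maximum is 4 at (p,q)=(2,0).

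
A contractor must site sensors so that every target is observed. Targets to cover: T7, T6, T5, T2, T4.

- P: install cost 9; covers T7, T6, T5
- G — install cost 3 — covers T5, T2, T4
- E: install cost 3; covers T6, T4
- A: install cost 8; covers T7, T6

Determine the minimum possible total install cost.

This is a weighted set-cover instance.
The greedy cost-per-new-target heuristic would pick G, E, and A for 14, but a cheaper cover exists.
Choose G and A: together they cover T7, T6, T5, T2, T4 — every target.
Total install cost: 3 + 8 = 11.
No cover costs less than 11.

11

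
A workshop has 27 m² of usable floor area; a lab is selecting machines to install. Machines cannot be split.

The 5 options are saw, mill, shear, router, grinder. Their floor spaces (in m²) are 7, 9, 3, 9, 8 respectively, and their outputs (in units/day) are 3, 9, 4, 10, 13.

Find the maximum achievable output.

32

Allowing fractional choices, the relaxed optimum would be about 34.0, but machines are indivisible.
saw + shear + router + grinder: floor space 7 + 3 + 9 + 8 = 27 ≤ 27, output 3 + 4 + 10 + 13 = 30.
saw + mill + shear + grinder: floor space 7 + 9 + 3 + 8 = 27 ≤ 27, output 3 + 9 + 4 + 13 = 29.
mill + router + grinder: floor space 9 + 9 + 8 = 26 ≤ 27, output 9 + 10 + 13 = 32.
Best is mill, router, and grinder with total output 32.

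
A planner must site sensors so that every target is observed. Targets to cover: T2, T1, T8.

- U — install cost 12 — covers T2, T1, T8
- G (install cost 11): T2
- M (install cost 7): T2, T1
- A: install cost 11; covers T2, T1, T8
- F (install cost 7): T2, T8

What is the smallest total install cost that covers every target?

11

This is a weighted set-cover instance.
The greedy cost-per-new-target heuristic would pick M and F for 14, but a cheaper cover exists.
A alone covers T2, T1, T8 — every target.
Total install cost: 11.
No cover costs less than 11.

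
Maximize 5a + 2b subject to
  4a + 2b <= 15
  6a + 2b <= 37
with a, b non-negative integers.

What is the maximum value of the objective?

17

Relaxing integrality, the LP optimum is 18.75 at (a,b) = (3.75, 0), which is not an integer point.
(a,b)=(3,1): 4·3+2·1=14≤15, 6·3+2·1=20≤37, objective 17.
(a,b)=(3,0): 4·3+2·0=12≤15, 6·3+2·0=18≤37, objective 15.
(a,b)=(2,2): 4·2+2·2=12≤15, 6·2+2·2=16≤37, objective 14.
Maximum is 17 at (a,b)=(3,1).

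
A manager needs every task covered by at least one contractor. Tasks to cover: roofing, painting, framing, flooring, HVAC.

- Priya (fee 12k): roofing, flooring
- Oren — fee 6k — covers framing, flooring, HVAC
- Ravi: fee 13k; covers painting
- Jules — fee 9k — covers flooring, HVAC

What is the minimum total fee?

Choose Priya, Oren, and Ravi: together they cover roofing, painting, framing, flooring, HVAC — every task.
Total fee: 12 + 6 + 13 = 31.
No cover costs less than 31.

31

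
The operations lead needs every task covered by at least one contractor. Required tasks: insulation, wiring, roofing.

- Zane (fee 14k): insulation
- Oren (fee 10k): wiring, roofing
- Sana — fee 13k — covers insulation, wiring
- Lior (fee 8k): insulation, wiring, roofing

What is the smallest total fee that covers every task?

Lior alone covers insulation, wiring, roofing — every task.
Total fee: 8.
No cover costs less than 8.

8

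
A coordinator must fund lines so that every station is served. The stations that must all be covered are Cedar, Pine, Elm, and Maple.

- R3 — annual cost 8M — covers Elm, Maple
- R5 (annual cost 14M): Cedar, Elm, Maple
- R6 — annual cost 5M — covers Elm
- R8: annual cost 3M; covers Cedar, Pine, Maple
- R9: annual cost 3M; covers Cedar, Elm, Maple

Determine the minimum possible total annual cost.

6

Choose R8 and R9: together they cover Cedar, Pine, Elm, Maple — every station.
Total annual cost: 3 + 3 = 6.
No cover costs less than 6.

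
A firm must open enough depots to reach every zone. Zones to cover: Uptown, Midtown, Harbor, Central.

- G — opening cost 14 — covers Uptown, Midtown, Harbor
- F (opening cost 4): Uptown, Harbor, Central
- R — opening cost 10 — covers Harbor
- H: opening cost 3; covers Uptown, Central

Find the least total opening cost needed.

This is a weighted set-cover instance.
The greedy cost-per-new-zone heuristic would pick F and G for 18, but a cheaper cover exists.
Choose G and H: together they cover Uptown, Midtown, Harbor, Central — every zone.
Total opening cost: 14 + 3 = 17.
No cover costs less than 17.

17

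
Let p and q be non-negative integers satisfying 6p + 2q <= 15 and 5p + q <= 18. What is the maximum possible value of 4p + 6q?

Relaxing integrality, the LP optimum is 45.00 at (p,q) = (0, 7.5), which is not an integer point.
(p,q)=(0,7): 6·0+2·7=14≤15, 5·0+1·7=7≤18, objective 42.
(p,q)=(0,6): 6·0+2·6=12≤15, 5·0+1·6=6≤18, objective 36.
Maximum is 42 at (p,q)=(0,7).

42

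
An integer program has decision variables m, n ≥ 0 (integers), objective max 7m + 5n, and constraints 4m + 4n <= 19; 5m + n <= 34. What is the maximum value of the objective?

Relaxing integrality, the LP optimum is 33.25 at (m,n) = (4.75, 0), which is not an integer point.
(m,n)=(4,0): 4·4+4·0=16≤19, 5·4+1·0=20≤34, objective 28.
(m,n)=(3,1): 4·3+4·1=16≤19, 5·3+1·1=16≤34, objective 26.
(m,n)=(3,0): 4·3+4·0=12≤19, 5·3+1·0=15≤34, objective 21.
Maximum is 28 at (m,n)=(4,0).

28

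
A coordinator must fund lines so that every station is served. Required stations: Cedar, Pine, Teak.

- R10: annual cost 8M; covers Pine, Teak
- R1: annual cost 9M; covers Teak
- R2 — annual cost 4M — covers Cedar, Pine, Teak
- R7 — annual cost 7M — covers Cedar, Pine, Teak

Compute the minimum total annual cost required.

4

R2 alone covers Cedar, Pine, Teak — every station.
Total annual cost: 4.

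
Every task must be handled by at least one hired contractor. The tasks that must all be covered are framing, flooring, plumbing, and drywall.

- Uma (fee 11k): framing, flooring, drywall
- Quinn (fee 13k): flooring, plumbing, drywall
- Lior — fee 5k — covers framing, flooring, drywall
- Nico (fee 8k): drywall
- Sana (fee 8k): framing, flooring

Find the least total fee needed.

18

Choose Quinn and Lior: together they cover framing, flooring, plumbing, drywall — every task.
Total fee: 13 + 5 = 18.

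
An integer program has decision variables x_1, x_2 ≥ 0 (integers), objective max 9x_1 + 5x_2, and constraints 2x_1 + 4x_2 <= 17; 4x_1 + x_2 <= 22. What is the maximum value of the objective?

Relaxing integrality, the LP optimum is 54.21 at (x_1,x_2) = (5.07, 1.71), which is not an integer point.
(x_1,x_2)=(5,1): 2·5+4·1=14≤17, 4·5+1·1=21≤22, objective 50.
(x_1,x_2)=(4,2): 2·4+4·2=16≤17, 4·4+1·2=18≤22, objective 46.
(x_1,x_2)=(5,0): 2·5+4·0=10≤17, 4·5+1·0=20≤22, objective 45.
(x_1,x_2)=(4,1): 2·4+4·1=12≤17, 4·4+1·1=17≤22, objective 41.
Maximum is 50 at (x_1,x_2)=(5,1).

50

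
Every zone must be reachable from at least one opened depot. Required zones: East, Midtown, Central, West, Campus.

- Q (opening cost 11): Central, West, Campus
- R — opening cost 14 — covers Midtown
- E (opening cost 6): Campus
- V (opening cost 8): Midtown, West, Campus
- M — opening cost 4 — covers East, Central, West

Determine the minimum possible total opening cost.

12

Choose V and M: together they cover East, Midtown, Central, West, Campus — every zone.
Total opening cost: 8 + 4 = 12.
No cover costs less than 12.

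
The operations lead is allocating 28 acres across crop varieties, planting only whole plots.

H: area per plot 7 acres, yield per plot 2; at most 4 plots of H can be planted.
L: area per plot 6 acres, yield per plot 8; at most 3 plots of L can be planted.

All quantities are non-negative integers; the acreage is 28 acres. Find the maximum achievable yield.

3×L: area 18 ≤ 28, yield 3·8 = 24.
1×H and 3×L: area 25 ≤ 28, yield 1·2 + 3·8 = 26.
Best is 26.

26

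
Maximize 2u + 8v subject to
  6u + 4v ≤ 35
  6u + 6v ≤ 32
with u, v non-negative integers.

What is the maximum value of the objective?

(u,v)=(0,5) is feasible, giving 40.
(u,v)=(1,4) is feasible, giving 34.
The best lattice point is (0,5), giving 40.

40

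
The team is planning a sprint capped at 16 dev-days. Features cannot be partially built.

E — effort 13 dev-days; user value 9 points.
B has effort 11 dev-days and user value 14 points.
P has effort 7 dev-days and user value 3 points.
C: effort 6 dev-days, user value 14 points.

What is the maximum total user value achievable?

Take P and C: effort 7 + 6 = 13 ≤ 16, user value 3 + 14 = 17.
No other feasible combination does better.

17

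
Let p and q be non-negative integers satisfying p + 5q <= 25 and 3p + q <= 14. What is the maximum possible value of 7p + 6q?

45

(p,q)=(3,4) is feasible, giving 45.
(p,q)=(3,3) is feasible, giving 39.
(p,q)=(2,4) is feasible, giving 38.
Maximum is 45 at (p,q)=(3,4).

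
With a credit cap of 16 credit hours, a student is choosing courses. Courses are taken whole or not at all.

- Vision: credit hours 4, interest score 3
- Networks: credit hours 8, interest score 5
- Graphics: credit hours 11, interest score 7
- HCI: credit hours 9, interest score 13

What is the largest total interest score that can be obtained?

Allowing fractional choices, the relaxed optimum would be about 17.9, but courses are indivisible.
Vision + HCI: credit hours 4 + 9 = 13 ≤ 16, interest score 3 + 13 = 16.
HCI: credit hours 9 ≤ 16, interest score 13.
Best is Vision and HCI with total interest score 16.

16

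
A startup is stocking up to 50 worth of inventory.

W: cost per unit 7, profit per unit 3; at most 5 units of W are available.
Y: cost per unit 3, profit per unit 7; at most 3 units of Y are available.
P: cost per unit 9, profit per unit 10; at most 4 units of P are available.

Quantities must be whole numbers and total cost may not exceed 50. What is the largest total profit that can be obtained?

61

Y has the best ratio (7/3); taking only Y gives at most 3×7 = 21 (stopped by the supply cap of 3).
Mixing does better — 3×Y and 4×P: cost 45 ≤ 50, profit 3·7 + 4·10 = 61.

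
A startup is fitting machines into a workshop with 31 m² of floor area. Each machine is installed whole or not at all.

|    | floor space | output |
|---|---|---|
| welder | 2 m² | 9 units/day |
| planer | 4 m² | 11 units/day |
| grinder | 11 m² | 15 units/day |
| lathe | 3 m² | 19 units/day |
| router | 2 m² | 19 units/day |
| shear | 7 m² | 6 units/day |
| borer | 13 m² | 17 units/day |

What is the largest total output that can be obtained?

Allowing fractional choices, the relaxed optimum would be about 84.8, but machines are indivisible.
welder + planer + lathe + router + shear + borer: floor space 2 + 4 + 3 + 2 + 7 + 13 = 31 ≤ 31, output 9 + 11 + 19 + 19 + 6 + 17 = 81.
welder + planer + grinder + lathe + router + shear: floor space 2 + 4 + 11 + 3 + 2 + 7 = 29 ≤ 31, output 9 + 11 + 15 + 19 + 19 + 6 = 79.
Best is welder, planer, lathe, router, shear, and borer with total output 81.

81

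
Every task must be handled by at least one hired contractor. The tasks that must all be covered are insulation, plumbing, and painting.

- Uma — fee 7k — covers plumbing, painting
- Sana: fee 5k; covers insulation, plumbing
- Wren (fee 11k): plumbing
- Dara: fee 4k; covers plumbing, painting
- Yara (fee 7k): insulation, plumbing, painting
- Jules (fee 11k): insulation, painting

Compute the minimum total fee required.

7

Yara alone covers insulation, plumbing, painting — every task.
Total fee: 7.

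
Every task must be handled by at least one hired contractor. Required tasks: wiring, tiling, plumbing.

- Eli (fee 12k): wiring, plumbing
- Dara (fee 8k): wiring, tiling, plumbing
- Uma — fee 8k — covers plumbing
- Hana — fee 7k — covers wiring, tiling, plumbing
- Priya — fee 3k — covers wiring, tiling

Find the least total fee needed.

Hana alone covers wiring, tiling, plumbing — every task.
Total fee: 7.

7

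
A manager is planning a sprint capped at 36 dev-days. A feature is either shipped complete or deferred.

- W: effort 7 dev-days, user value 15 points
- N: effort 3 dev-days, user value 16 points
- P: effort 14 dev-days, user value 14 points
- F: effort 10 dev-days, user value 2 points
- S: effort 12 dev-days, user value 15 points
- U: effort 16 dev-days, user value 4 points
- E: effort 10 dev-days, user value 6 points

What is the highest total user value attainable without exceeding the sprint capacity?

60

W + N + P + S: effort 7 + 3 + 14 + 12 = 36 ≤ 36, user value 15 + 16 + 14 + 15 = 60.
W + N + S + E: effort 7 + 3 + 12 + 10 = 32 ≤ 36, user value 15 + 16 + 15 + 6 = 52.
W + N + P + E: effort 7 + 3 + 14 + 10 = 34 ≤ 36, user value 15 + 16 + 14 + 6 = 51.
Best is W, N, P, and S with total user value 60.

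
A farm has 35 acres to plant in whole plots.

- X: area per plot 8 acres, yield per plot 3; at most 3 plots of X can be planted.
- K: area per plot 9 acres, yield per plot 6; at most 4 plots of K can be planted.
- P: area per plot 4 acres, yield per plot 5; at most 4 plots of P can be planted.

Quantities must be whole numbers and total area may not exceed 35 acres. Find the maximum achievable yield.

32

P has the best ratio (5/4); taking only P gives at most 4×5 = 20 (stopped by the supply cap of 4).
Mixing does better — 2×K and 4×P: area 34 ≤ 35, yield 2·6 + 4·5 = 32.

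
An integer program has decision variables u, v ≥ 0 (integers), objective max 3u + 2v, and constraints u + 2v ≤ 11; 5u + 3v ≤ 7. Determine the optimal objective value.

(u,v)=(0,2): 1·0+2·2=4≤11, 5·0+3·2=6≤7, objective 4.
(u,v)=(0,1): 1·0+2·1=2≤11, 5·0+3·1=3≤7, objective 2.
No feasible integer point exceeds 4.

4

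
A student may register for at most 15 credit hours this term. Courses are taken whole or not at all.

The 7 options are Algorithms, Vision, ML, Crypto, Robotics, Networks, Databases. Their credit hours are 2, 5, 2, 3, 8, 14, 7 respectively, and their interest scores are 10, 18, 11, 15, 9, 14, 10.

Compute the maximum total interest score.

Treat it as a binary knapsack problem.
Algorithms + Vision + ML + Crypto: credit hours 2 + 5 + 2 + 3 = 12 ≤ 15, interest score 10 + 18 + 11 + 15 = 54.
Algorithms + ML + Crypto + Databases: credit hours 2 + 2 + 3 + 7 = 14 ≤ 15, interest score 10 + 11 + 15 + 10 = 46.
Best is Algorithms, Vision, ML, and Crypto with total interest score 54.

54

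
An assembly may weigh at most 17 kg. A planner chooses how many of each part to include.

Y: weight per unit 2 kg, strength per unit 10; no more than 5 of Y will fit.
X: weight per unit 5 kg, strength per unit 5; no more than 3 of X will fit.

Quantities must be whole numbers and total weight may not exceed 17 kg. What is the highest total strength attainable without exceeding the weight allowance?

5×Y: weight 10 ≤ 17, strength 5·10 = 50.
5×Y and 1×X: weight 15 ≤ 17, strength 5·10 + 1·5 = 55.
Best is 55.

55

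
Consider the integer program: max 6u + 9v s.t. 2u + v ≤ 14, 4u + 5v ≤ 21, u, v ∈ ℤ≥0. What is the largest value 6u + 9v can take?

(u,v)=(0,4) is feasible, giving 36.
(u,v)=(1,3) is feasible, giving 33.
No feasible integer point exceeds 36.

36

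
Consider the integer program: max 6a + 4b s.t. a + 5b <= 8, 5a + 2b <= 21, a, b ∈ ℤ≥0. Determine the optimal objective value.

(a,b)=(4,0) is feasible, giving 24.
(a,b)=(3,1) is feasible, giving 22.
(a,b)=(3,0) is feasible, giving 18.
No feasible integer point exceeds 24.

24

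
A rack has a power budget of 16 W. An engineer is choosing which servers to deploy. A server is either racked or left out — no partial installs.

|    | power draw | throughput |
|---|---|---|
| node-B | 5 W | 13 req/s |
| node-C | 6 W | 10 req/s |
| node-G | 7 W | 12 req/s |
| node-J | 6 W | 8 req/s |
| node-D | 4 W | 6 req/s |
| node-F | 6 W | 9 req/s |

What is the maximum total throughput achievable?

This is an integer program with binary decision variables.
node-B + node-C + node-D: power draw 5 + 6 + 4 = 15 ≤ 16, throughput 13 + 10 + 6 = 29.
node-B + node-G + node-D: power draw 5 + 7 + 4 = 16 ≤ 16, throughput 13 + 12 + 6 = 31.
Best is node-B, node-G, and node-D with total throughput 31.

31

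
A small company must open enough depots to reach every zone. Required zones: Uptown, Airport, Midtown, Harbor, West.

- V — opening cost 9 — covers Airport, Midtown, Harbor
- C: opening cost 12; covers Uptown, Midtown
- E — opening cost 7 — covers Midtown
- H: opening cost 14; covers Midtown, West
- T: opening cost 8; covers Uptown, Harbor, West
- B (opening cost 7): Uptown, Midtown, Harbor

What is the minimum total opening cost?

17

Choose V and T: together they cover Uptown, Airport, Midtown, Harbor, West — every zone.
Total opening cost: 9 + 8 = 17.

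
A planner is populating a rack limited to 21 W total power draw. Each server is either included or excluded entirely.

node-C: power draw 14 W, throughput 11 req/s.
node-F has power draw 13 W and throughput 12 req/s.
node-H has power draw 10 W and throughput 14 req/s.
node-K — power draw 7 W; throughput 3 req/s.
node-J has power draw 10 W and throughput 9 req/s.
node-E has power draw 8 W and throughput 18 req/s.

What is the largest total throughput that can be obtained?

node-H + node-E: power draw 10 + 8 = 18 ≤ 21, throughput 14 + 18 = 32.
node-F + node-E: power draw 13 + 8 = 21 ≤ 21, throughput 12 + 18 = 30.
Best is node-H and node-E with total throughput 32.

32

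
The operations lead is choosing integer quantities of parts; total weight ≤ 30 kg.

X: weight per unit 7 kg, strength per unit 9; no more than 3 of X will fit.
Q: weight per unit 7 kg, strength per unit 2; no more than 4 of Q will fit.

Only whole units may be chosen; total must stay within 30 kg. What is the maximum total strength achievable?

X has the best ratio (9/7); taking only X gives at most 3×9 = 27 (stopped by the supply cap of 3).
Mixing does better — 3×X and 1×Q: weight 28 ≤ 30, strength 3·9 + 1·2 = 29.

29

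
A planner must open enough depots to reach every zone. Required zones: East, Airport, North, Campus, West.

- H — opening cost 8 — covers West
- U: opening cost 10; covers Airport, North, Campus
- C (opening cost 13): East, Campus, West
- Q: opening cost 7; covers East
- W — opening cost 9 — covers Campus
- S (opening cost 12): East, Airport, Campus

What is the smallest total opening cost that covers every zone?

23

Choose U and C: together they cover East, Airport, North, Campus, West — every zone.
Total opening cost: 10 + 13 = 23.
No cover costs less than 23.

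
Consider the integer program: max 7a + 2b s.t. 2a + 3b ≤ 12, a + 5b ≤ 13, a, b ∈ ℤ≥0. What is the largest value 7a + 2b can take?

(a,b)=(6,0): 2·6+3·0=12≤12, 1·6+5·0=6≤13, objective 42.
(a,b)=(5,0): 2·5+3·0=10≤12, 1·5+5·0=5≤13, objective 35.
No feasible integer point exceeds 42.

42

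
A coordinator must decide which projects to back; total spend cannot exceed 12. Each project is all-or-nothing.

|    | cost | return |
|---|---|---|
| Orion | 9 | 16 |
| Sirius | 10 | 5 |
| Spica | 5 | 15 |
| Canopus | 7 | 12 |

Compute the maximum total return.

Spica + Canopus: cost 5 + 7 = 12 ≤ 12, return 15 + 12 = 27.
Orion: cost 9 ≤ 12, return 16.
Best is Spica and Canopus with total return 27.

27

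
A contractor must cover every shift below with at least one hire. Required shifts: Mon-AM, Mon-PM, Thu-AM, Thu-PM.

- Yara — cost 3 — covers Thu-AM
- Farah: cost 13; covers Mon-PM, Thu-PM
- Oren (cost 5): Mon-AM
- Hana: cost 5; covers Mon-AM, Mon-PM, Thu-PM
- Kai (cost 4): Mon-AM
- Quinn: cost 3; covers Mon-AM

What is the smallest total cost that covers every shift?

Choose Yara and Hana: together they cover Mon-AM, Mon-PM, Thu-AM, Thu-PM — every shift.
Total cost: 3 + 5 = 8.
No cover costs less than 8.

8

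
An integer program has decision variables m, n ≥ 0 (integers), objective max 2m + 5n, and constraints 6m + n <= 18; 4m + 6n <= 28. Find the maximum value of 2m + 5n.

22

(m,n)=(1,4): 6·1+1·4=10≤18, 4·1+6·4=28≤28, objective 22.
(m,n)=(0,4): 6·0+1·4=4≤18, 4·0+6·4=24≤28, objective 20.
(m,n)=(2,3): 6·2+1·3=15≤18, 4·2+6·3=26≤28, objective 19.
(m,n)=(1,3): 6·1+1·3=9≤18, 4·1+6·3=22≤28, objective 17.
No feasible integer point exceeds 22.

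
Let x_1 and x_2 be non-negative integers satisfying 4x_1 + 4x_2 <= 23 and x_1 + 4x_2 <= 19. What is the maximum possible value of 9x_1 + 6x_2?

45

(x_1,x_2)=(5,0): 4·5+4·0=20≤23, 1·5+4·0=5≤19, objective 45.
(x_1,x_2)=(4,1): 4·4+4·1=20≤23, 1·4+4·1=8≤19, objective 42.
(x_1,x_2)=(4,0): 4·4+4·0=16≤23, 1·4+4·0=4≤19, objective 36.
The best lattice point is (5,0), giving 45.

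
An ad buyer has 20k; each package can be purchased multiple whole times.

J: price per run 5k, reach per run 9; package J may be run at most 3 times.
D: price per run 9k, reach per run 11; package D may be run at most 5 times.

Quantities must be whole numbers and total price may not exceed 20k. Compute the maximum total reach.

This is a bounded integer knapsack.
Take 2×J and 1×D: price 19 ≤ 20, reach 2·9 + 1·11 = 29.
No other integer combination yields more.

29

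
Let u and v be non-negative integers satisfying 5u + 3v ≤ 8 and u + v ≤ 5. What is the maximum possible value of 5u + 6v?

(u,v)=(0,2): 5·0+3·2=6≤8, 1·0+1·2=2≤5, objective 12.
(u,v)=(1,1): 5·1+3·1=8≤8, 1·1+1·1=2≤5, objective 11.
(u,v)=(0,1): 5·0+3·1=3≤8, 1·0+1·1=1≤5, objective 6.
Maximum is 12 at (u,v)=(0,2).

12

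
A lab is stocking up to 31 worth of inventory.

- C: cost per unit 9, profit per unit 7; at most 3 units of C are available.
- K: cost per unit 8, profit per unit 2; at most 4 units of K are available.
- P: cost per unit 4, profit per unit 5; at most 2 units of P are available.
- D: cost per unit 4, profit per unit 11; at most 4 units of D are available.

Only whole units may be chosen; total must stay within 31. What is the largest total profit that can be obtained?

2×P and 4×D: cost 24 ≤ 31, profit 2·5 + 4·11 = 54.
1×C, 1×P, and 4×D: cost 29 ≤ 31, profit 1·7 + 1·5 + 4·11 = 56.
Best is 56.

56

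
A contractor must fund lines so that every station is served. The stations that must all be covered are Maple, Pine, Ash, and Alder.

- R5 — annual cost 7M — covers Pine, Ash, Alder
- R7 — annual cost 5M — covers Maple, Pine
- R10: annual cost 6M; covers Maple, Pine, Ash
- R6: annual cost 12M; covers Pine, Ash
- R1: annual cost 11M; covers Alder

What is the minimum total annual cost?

12

This is a weighted set-cover instance.
The greedy cost-per-new-station heuristic would pick R10 and R5 for 13, but a cheaper cover exists.
Choose R5 and R7: together they cover Maple, Pine, Ash, Alder — every station.
Total annual cost: 7 + 5 = 12.
No cover costs less than 12.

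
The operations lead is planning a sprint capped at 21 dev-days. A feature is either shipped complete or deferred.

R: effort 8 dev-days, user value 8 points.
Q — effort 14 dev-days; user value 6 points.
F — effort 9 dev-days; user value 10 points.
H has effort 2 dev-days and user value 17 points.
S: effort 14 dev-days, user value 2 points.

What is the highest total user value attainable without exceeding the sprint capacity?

This is a 0-1 knapsack instance.
Allowing fractional choices, the relaxed optimum would be about 35.9, but features are indivisible.
R + H: effort 8 + 2 = 10 ≤ 21, user value 8 + 17 = 25.
F + H: effort 9 + 2 = 11 ≤ 21, user value 10 + 17 = 27.
R + F + H: effort 8 + 9 + 2 = 19 ≤ 21, user value 8 + 10 + 17 = 35.
Best is R, F, and H with total user value 35.

35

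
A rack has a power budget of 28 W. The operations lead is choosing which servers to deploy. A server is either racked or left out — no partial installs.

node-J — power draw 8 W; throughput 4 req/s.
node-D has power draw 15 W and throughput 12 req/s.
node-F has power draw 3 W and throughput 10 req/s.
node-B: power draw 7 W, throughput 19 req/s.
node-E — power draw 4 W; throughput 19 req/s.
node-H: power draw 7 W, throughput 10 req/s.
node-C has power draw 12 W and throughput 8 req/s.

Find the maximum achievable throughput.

Take node-F, node-B, node-E, and node-H: power draw 3 + 7 + 4 + 7 = 21 ≤ 28, throughput 10 + 19 + 19 + 10 = 58.
No other feasible combination does better.

58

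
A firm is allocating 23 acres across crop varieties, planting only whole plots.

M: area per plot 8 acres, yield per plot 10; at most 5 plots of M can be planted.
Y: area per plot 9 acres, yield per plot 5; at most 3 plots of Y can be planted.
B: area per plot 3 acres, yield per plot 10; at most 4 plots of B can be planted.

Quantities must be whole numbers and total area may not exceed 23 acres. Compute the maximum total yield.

50

Take 1×M and 4×B: area 20 ≤ 23, yield 1·10 + 4·10 = 50.
B has the best ratio (10/3) and is taken to its limit of 4; remaining capacity is filled optimally with the others.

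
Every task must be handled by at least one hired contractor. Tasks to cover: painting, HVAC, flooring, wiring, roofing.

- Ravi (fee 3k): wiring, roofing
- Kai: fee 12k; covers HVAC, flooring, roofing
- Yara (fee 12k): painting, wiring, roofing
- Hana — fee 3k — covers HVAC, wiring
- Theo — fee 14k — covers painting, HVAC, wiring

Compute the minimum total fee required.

24

This is an integer covering problem.
The greedy cost-per-new-task heuristic would pick Ravi, Hana, Kai, and Yara for 30, but a cheaper cover exists.
Choose Kai and Yara: together they cover painting, HVAC, flooring, wiring, roofing — every task.
Total fee: 12 + 12 = 24.
No cover costs less than 24.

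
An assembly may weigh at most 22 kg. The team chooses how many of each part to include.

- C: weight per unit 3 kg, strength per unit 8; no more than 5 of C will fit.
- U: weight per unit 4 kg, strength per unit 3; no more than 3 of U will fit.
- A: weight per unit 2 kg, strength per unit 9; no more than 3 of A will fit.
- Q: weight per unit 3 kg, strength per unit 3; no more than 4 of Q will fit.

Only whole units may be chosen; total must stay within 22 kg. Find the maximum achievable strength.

67

This is a bounded integer knapsack.
A has the best ratio (9/2); taking only A gives at most 3×9 = 27 (stopped by the supply cap of 3).
Mixing does better — 5×C and 3×A: weight 21 ≤ 22, strength 5·8 + 3·9 = 67.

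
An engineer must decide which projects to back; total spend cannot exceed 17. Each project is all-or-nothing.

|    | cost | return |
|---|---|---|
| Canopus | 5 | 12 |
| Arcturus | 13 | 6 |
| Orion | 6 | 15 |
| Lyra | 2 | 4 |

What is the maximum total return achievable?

Allowing fractional choices, the relaxed optimum would be about 32.8, but projects are indivisible.
Canopus + Orion + Lyra: cost 5 + 6 + 2 = 13 ≤ 17, return 12 + 15 + 4 = 31.
Canopus + Orion: cost 5 + 6 = 11 ≤ 17, return 12 + 15 = 27.
Orion + Lyra: cost 6 + 2 = 8 ≤ 17, return 15 + 4 = 19.
Best is Canopus, Orion, and Lyra with total return 31.

31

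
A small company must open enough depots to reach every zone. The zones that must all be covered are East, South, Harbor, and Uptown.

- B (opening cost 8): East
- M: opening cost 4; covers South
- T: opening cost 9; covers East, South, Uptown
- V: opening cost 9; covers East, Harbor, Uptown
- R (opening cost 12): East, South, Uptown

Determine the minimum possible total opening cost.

This is a weighted set-cover instance.
The greedy cost-per-new-zone heuristic would pick T and V for 18, but a cheaper cover exists.
Choose M and V: together they cover East, South, Harbor, Uptown — every zone.
Total opening cost: 4 + 9 = 13.
No cover costs less than 13.

13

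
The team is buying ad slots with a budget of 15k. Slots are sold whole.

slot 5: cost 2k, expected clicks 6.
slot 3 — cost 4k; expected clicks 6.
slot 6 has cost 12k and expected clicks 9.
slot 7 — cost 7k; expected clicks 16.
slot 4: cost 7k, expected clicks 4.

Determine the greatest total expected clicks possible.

28

This is an integer program with binary decision variables.
Allowing fractional choices, the relaxed optimum would be about 29.5, but ad slots are indivisible.
slot 5 + slot 7: cost 2 + 7 = 9 ≤ 15, expected clicks 6 + 16 = 22.
slot 3 + slot 7: cost 4 + 7 = 11 ≤ 15, expected clicks 6 + 16 = 22.
slot 5 + slot 3 + slot 7: cost 2 + 4 + 7 = 13 ≤ 15, expected clicks 6 + 6 + 16 = 28.
Best is slot 5, slot 3, and slot 7 with total expected clicks 28.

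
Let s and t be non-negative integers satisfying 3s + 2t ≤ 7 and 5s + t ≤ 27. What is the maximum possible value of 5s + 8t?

24

Relaxing integrality, the LP optimum is 28.00 at (s,t) = (0, 3.5), which is not an integer point.
(s,t)=(0,3): 3·0+2·3=6≤7, 5·0+1·3=3≤27, objective 24.
(s,t)=(1,2): 3·1+2·2=7≤7, 5·1+1·2=7≤27, objective 21.
(s,t)=(0,2): 3·0+2·2=4≤7, 5·0+1·2=2≤27, objective 16.
Maximum is 24 at (s,t)=(0,3).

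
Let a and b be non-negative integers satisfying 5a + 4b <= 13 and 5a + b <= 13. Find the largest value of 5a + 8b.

(a,b)=(0,3): 5·0+4·3=12≤13, 5·0+1·3=3≤13, objective 24.
(a,b)=(1,2): 5·1+4·2=13≤13, 5·1+1·2=7≤13, objective 21.
(a,b)=(0,2): 5·0+4·2=8≤13, 5·0+1·2=2≤13, objective 16.
No feasible integer point exceeds 24.

24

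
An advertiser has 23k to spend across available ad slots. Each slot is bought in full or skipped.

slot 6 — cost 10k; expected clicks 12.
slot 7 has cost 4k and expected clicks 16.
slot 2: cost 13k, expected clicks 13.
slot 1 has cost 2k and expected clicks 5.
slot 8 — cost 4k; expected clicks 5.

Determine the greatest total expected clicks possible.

Take slot 7, slot 2, slot 1, and slot 8: cost 4 + 13 + 2 + 4 = 23 ≤ 23, expected clicks 16 + 13 + 5 + 5 = 39.
No other feasible combination does better.

39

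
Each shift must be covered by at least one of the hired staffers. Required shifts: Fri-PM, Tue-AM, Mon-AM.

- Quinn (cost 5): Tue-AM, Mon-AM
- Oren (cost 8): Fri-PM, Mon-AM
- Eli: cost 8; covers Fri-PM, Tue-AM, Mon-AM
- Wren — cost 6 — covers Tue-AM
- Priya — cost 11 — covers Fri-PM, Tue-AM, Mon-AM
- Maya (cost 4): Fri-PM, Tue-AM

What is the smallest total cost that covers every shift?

This is an integer covering problem.
The greedy cost-per-new-shift heuristic would pick Maya and Quinn for 9, but a cheaper cover exists.
Eli alone covers Fri-PM, Tue-AM, Mon-AM — every shift.
Total cost: 8.
No cover costs less than 8.

8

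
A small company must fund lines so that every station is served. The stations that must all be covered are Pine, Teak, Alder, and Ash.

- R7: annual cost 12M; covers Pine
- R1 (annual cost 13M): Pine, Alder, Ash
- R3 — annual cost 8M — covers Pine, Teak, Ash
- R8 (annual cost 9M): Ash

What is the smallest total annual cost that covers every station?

Choose R1 and R3: together they cover Pine, Teak, Alder, Ash — every station.
Total annual cost: 13 + 8 = 21.
No cover costs less than 21.

21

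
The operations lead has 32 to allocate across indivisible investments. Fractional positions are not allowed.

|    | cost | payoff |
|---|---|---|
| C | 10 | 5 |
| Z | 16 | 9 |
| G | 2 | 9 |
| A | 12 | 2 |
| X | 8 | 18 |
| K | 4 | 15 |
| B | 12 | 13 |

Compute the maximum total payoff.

Take G, X, K, and B: cost 2 + 8 + 4 + 12 = 26 ≤ 32, payoff 9 + 18 + 15 + 13 = 55.
No other feasible combination does better.

55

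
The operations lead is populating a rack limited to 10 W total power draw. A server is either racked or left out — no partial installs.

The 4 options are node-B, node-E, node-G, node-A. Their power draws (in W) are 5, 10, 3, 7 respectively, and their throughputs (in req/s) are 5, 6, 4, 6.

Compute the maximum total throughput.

10

This is an integer program with binary decision variables.
Take node-G and node-A: power draw 3 + 7 = 10 ≤ 10, throughput 4 + 6 = 10.
No other feasible combination does better.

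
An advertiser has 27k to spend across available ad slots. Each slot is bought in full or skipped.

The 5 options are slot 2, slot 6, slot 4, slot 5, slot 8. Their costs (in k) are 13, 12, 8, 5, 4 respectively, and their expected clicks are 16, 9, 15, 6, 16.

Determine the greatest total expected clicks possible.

47

Treat it as a binary knapsack problem.
Allowing fractional choices, the relaxed optimum would be about 49.4, but ad slots are indivisible.
slot 2 + slot 5 + slot 8: cost 13 + 5 + 4 = 22 ≤ 27, expected clicks 16 + 6 + 16 = 38.
slot 2 + slot 4 + slot 8: cost 13 + 8 + 4 = 25 ≤ 27, expected clicks 16 + 15 + 16 = 47.
slot 6 + slot 4 + slot 8: cost 12 + 8 + 4 = 24 ≤ 27, expected clicks 9 + 15 + 16 = 40.
Best is slot 2, slot 4, and slot 8 with total expected clicks 47.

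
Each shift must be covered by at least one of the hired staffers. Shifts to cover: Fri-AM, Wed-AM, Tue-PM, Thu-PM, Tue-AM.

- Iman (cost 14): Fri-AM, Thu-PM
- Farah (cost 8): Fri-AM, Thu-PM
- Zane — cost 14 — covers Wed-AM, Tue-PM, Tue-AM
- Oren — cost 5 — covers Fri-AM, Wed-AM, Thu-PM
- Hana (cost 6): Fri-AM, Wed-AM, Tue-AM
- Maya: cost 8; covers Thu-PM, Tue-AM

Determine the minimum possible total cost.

This is a weighted set-cover instance.
The greedy cost-per-new-shift heuristic would pick Oren, Hana, and Zane for 25, but a cheaper cover exists.
Choose Zane and Oren: together they cover Fri-AM, Wed-AM, Tue-PM, Thu-PM, Tue-AM — every shift.
Total cost: 14 + 5 = 19.
No cover costs less than 19.

19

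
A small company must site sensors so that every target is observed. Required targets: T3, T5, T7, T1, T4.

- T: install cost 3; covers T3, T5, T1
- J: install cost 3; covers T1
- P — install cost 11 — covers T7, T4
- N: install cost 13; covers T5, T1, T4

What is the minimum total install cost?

14

This is a weighted set-cover instance.
Choose T and P: together they cover T3, T5, T7, T1, T4 — every target.
Total install cost: 3 + 11 = 14.
No cover costs less than 14.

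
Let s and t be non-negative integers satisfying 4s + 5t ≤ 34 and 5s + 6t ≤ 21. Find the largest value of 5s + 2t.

The continuous relaxation peaks at (4.2, 0) with value 21.00; rounding to a feasible lattice point costs some objective.
(s,t)=(4,0): 4·4+5·0=16≤34, 5·4+6·0=20≤21, objective 20.
(s,t)=(3,1): 4·3+5·1=17≤34, 5·3+6·1=21≤21, objective 17.
(s,t)=(3,0): 4·3+5·0=12≤34, 5·3+6·0=15≤21, objective 15.
The best lattice point is (4,0), giving 20.

20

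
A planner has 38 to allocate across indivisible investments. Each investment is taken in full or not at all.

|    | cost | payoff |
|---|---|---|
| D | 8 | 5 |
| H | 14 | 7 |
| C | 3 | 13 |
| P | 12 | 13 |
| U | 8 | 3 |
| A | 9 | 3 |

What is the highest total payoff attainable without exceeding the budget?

38

Take D, H, C, and P: cost 8 + 14 + 3 + 12 = 37 ≤ 38, payoff 5 + 7 + 13 + 13 = 38.
No other feasible combination does better.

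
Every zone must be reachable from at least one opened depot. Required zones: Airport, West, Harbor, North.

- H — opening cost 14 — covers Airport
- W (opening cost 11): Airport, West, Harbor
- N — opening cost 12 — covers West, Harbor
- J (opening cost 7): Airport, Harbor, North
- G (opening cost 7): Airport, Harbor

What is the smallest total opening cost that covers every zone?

18

Choose W and J: together they cover Airport, West, Harbor, North — every zone.
Total opening cost: 11 + 7 = 18.
No cover costs less than 18.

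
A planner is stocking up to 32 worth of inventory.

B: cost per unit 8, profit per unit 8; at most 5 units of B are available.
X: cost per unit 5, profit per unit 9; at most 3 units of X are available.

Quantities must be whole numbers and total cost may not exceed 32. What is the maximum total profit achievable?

This is a bounded integer knapsack.
2×B and 3×X: cost 31 ≤ 32, profit 2·8 + 3·9 = 43.
1×B and 3×X: cost 23 ≤ 32, profit 1·8 + 3·9 = 35.
Best is 43.

43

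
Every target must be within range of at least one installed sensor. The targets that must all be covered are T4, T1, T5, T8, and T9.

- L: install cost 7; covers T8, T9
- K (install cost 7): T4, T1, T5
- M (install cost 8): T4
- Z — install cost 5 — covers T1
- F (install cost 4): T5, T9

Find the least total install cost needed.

14

Choose L and K: together they cover T4, T1, T5, T8, T9 — every target.
Total install cost: 7 + 7 = 14.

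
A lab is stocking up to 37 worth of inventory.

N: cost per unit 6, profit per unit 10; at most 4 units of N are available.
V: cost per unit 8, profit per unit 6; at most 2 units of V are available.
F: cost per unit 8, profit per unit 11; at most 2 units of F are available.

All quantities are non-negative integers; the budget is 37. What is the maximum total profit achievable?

N has the best ratio (10/6); taking only N gives at most 4×10 = 40 (stopped by the supply cap of 4).
Mixing does better — 3×N and 2×F: cost 34 ≤ 37, profit 3·10 + 2·11 = 52.

52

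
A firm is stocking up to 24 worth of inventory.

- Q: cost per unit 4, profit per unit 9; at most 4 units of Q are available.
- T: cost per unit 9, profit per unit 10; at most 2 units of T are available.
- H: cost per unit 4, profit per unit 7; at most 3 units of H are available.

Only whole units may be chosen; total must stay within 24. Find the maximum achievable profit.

50

Q has the best ratio (9/4); taking only Q gives at most 4×9 = 36 (stopped by the supply cap of 4).
Mixing does better — 4×Q and 2×H: cost 24 ≤ 24, profit 4·9 + 2·7 = 50.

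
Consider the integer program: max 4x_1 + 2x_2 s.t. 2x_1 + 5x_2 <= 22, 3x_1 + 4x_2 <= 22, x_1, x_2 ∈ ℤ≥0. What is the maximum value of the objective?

28

(x_1,x_2)=(7,0): 2·7+5·0=14≤22, 3·7+4·0=21≤22, objective 28.
(x_1,x_2)=(6,1): 2·6+5·1=17≤22, 3·6+4·1=22≤22, objective 26.
(x_1,x_2)=(6,0): 2·6+5·0=12≤22, 3·6+4·0=18≤22, objective 24.
Maximum is 28 at (x_1,x_2)=(7,0).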